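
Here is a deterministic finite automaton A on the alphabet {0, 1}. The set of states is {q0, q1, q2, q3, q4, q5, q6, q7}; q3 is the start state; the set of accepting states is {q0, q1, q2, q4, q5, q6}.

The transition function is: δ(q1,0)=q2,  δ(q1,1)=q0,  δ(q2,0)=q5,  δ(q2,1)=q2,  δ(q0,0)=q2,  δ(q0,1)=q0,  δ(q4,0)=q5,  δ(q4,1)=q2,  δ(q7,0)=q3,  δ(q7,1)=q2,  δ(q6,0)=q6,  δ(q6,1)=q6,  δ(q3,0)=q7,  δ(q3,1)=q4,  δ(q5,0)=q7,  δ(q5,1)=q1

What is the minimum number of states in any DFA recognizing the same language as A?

First remove the unreachable states {q6}; 7 states remain.
Start with accepting vs non-accepting: {q0,q1,q2,q4,q5} | {q3,q7}.
Refine {q0,q1,q2,q4,q5} on symbol 0: members go to different blocks, giving {q0,q1,q2,q4} and {q5}.
Refine {q0,q1,q2,q4} on symbol 0: members go to different blocks, giving {q0,q1} and {q2,q4}.
The partition is now stable with 4 blocks: {q0,q1} | {q3,q7} | {q5} | {q2,q4}.

4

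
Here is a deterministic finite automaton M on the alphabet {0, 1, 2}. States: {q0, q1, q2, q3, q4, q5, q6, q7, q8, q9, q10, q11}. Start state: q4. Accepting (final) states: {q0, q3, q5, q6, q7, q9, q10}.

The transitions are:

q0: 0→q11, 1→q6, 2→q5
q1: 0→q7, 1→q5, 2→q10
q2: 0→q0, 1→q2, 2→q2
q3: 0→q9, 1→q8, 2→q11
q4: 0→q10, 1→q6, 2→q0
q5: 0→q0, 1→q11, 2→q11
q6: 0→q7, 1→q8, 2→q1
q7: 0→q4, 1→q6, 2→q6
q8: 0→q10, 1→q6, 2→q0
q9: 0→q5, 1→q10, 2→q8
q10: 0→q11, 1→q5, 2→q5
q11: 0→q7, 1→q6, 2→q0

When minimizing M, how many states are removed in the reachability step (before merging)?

3

Starting at q4 and following transitions, the reachable set is {q0, q1, q4, q5, q6, q7, q8, q10, q11}. That leaves q2, q3, q9 unreachable — 3 in total.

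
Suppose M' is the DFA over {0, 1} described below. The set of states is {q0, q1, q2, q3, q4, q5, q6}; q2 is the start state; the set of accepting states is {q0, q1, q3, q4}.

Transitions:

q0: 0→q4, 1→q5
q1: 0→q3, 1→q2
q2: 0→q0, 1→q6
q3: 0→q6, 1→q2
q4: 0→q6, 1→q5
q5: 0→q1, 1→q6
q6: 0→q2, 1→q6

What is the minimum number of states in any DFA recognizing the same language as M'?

4

P0 = {q0,q1,q3,q4} | {q2,q5,q6}.
Refine {q0,q1,q3,q4} on symbol 0: members go to different blocks, giving {q0,q1} and {q3,q4}.
Refine {q2,q5,q6} on symbol 0: members go to different blocks, giving {q2,q5} and {q6}.
The partition is now stable with 4 blocks: {q0,q1} | {q2,q5} | {q3,q4} | {q6}.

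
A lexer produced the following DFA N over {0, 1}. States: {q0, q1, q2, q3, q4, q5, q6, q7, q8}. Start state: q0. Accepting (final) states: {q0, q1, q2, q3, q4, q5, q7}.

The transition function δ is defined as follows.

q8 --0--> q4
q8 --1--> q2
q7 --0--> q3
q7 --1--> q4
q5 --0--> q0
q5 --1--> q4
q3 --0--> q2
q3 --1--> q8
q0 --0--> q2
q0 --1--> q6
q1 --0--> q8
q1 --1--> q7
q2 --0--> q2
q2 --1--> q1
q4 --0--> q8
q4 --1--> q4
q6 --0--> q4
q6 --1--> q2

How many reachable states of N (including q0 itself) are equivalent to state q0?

First remove the unreachable states {q5}; 8 states remain.
P0 = {q0,q1,q2,q3,q4,q7} | {q6,q8}.
On input 0, block {q0,q1,q2,q3,q4,q7} splits into {q0,q2,q3,q7} and {q1,q4}.
Refine {q0,q2,q3,q7} on symbol 1: members go to different blocks, giving {q0,q3} and {q2,q7}.
Split {q1,q4} by δ(·,1) → {q1} and {q4}.
Split {q2,q7} by δ(·,0) → {q2} and {q7}.
Stable partition: {q0,q3} | {q6,q8} | {q1} | {q2} | {q4} | {q7} — 6 equivalence classes.
The equivalence class containing q0 is {q0,q3}, of size 2.

2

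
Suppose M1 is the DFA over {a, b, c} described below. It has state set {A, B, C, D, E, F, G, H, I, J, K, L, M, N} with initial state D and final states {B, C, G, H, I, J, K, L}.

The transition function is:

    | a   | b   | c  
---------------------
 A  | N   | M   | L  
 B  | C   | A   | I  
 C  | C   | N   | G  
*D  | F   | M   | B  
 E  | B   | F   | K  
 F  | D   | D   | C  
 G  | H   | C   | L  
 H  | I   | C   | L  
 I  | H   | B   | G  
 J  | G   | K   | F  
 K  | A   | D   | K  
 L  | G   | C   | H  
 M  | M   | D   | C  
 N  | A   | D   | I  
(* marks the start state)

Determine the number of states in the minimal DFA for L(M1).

Reachable states from the start: {A,B,C,D,F,G,H,I,L,M,N}. Unreachable: {E,J,K} — drop them.
Initial partition by acceptance: {B,C,G,H,I,L} | {A,D,F,M,N}.
On input b, block {B,C,G,H,I,L} splits into {G,H,I,L} and {B,C}.
On input c, block {A,D,F,M,N} splits into {D,F,M} and {A,N}.
Stable partition: {G,H,I,L} | {D,F,M} | {B,C} | {A,N} — 4 equivalence classes.

4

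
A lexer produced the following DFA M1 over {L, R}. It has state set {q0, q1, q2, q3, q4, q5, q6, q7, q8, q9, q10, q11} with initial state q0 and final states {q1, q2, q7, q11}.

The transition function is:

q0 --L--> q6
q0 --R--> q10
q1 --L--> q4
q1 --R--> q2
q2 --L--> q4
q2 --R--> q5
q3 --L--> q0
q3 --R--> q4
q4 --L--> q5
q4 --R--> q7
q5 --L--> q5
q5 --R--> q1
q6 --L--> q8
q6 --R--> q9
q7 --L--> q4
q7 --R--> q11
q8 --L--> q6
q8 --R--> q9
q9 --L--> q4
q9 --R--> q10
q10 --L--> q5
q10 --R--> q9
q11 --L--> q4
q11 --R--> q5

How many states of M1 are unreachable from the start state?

1

Starting at q0 and following transitions, the reachable set is {q0, q1, q2, q4, q5, q6, q7, q8, q9, q10, q11}. That leaves q3 unreachable — 1 in total.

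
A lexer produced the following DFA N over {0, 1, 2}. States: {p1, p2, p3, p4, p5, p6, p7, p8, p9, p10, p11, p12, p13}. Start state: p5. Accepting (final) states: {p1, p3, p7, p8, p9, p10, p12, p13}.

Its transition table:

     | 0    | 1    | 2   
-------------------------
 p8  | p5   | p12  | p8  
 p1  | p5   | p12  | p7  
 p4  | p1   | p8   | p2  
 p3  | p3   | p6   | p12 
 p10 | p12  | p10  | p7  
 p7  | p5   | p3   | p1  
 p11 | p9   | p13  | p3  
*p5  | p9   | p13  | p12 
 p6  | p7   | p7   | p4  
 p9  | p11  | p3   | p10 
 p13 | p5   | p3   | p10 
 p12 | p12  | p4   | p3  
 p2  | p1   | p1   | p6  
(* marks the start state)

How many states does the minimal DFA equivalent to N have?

6

Every state is reachable, so we keep all 13.
Initial partition by acceptance: {p1,p3,p7,p8,p9,p10,p12,p13} | {p2,p4,p5,p6,p11}.
On input 0, block {p1,p3,p7,p8,p9,p10,p12,p13} splits into {p1,p7,p8,p9,p13} and {p3,p10,p12}.
Split {p1,p7,p8,p9,p13} by δ(·,2) → {p1,p7,p8} and {p9,p13}.
Split {p2,p4,p5,p6,p11} by δ(·,0) → {p2,p4,p6} and {p5,p11}.
Split {p3,p10,p12} by δ(·,1) → {p3,p12} and {p10}.
Stable partition: {p1,p7,p8} | {p2,p4,p6} | {p3,p12} | {p9,p13} | {p5,p11} | {p10} — 6 equivalence classes.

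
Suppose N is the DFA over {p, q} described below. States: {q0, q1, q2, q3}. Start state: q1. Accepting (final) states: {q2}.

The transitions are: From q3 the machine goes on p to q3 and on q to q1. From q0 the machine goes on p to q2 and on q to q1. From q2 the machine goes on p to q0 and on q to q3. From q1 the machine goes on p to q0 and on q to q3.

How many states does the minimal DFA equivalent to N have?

4

Start with accepting vs non-accepting: {q2} | {q0,q1,q3}.
Refine {q0,q1,q3} on symbol p: members go to different blocks, giving {q1,q3} and {q0}.
On input p, block {q1,q3} splits into {q1} and {q3}.
No further refinement is possible. Final partition (4 blocks): {q2} | {q1} | {q0} | {q3}.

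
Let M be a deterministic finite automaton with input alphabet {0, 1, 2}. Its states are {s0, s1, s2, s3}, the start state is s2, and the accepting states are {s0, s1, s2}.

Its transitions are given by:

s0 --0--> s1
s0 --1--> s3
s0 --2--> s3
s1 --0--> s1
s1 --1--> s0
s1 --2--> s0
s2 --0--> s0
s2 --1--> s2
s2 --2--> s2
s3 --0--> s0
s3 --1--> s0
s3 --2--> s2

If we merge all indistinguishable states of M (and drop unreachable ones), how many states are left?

4

P0 = {s0,s1,s2} | {s3}.
Split {s0,s1,s2} by δ(·,1) → {s1,s2} and {s0}.
Refine {s1,s2} on symbol 0: members go to different blocks, giving {s1} and {s2}.
No further refinement is possible. Final partition (4 blocks): {s1} | {s3} | {s0} | {s2}.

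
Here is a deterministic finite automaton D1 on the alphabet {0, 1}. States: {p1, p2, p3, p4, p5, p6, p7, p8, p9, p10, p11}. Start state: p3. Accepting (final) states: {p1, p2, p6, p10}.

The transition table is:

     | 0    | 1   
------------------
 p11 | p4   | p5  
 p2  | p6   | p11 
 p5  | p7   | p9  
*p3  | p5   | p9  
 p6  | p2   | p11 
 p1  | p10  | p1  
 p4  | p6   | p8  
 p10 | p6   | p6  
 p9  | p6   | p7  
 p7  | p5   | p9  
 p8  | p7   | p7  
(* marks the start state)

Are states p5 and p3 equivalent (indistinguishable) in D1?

States {p1,p10} cannot be reached from the start state, so discard them.
P0 = {p2,p6} | {p3,p4,p5,p7,p8,p9,p11}.
Split {p3,p4,p5,p7,p8,p9,p11} by δ(·,0) → {p3,p5,p7,p8,p11} and {p4,p9}.
On input 0, block {p3,p5,p7,p8,p11} splits into {p3,p5,p7,p8} and {p11}.
On input 1, block {p3,p5,p7,p8} splits into {p3,p5,p7} and {p8}.
Refine {p4,p9} on symbol 1: members go to different blocks, giving {p4} and {p9}.
Stable partition: {p2,p6} | {p3,p5,p7} | {p4} | {p11} | {p8} | {p9} — 6 equivalence classes.
p5 and p3 lie in the same block of the stable partition, so they are equivalent — no string distinguishes them.

Yes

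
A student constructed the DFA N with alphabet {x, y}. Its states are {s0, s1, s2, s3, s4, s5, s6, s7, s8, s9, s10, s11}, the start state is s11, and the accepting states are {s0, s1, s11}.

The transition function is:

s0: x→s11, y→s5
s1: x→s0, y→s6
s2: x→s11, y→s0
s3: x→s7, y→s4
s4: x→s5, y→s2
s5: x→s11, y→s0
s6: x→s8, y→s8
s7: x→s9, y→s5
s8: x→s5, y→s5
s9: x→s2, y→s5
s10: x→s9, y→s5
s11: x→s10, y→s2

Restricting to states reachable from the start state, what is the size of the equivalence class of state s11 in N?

States {s1,s3,s4,s6,s7,s8} cannot be reached from the start state, so discard them.
Initial partition by acceptance: {s0,s11} | {s2,s5,s9,s10}.
Refine {s0,s11} on symbol x: members go to different blocks, giving {s0} and {s11}.
Split {s2,s5,s9,s10} by δ(·,x) → {s2,s5} and {s9,s10}.
Split {s9,s10} by δ(·,x) → {s9} and {s10}.
The partition is now stable with 5 blocks: {s0} | {s2,s5} | {s11} | {s9} | {s10}.
The equivalence class containing s11 is {s11}, of size 1.

1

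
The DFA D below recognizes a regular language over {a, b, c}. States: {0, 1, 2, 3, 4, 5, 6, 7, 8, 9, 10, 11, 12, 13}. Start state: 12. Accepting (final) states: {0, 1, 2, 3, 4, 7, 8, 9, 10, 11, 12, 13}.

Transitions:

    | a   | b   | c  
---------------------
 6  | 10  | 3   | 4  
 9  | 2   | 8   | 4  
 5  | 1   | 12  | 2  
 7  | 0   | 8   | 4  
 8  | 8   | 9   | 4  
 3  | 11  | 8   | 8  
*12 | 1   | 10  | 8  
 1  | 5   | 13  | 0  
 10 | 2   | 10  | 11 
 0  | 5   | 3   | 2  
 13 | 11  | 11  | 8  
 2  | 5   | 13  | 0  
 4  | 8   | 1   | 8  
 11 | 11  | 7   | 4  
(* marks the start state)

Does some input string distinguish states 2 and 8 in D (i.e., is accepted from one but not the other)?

Reachable states from the start: {0,1,2,3,4,5,7,8,9,10,11,12,13}. Unreachable: {6} — drop them.
Start with accepting vs non-accepting: {0,1,2,3,4,7,8,9,10,11,12,13} | {5}.
Split {0,1,2,3,4,7,8,9,10,11,12,13} by δ(·,a) → {3,4,7,8,9,10,11,12,13} and {0,1,2}.
On input a, block {3,4,7,8,9,10,11,12,13} splits into {3,4,8,11,13} and {7,9,10,12}.
Split {3,4,8,11,13} by δ(·,b) → {3,13} and {8,11} and {4}.
Split {7,9,10,12} by δ(·,b) → {7,9} and {10,12}.
Stable partition: {3,13} | {5} | {0,1,2} | {7,9} | {8,11} | {4} | {10,12} — 7 equivalence classes.
2 and 8 end up in different blocks, so they are distinguishable. For instance, the string 'a' is accepted from only 8.

Yes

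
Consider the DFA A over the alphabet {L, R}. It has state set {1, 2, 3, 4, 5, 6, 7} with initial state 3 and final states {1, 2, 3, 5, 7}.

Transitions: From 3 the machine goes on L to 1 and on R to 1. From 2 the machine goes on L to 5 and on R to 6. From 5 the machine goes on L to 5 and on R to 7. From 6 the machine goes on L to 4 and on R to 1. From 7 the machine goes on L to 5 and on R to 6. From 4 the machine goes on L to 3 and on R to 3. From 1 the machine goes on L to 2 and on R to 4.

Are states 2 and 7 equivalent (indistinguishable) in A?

Every state is reachable, so we keep all 7.
Initial partition by acceptance: {1,2,3,5,7} | {4,6}.
Refine {1,2,3,5,7} on symbol R: members go to different blocks, giving {1,2,7} and {3,5}.
On input L, block {1,2,7} splits into {2,7} and {1}.
Refine {4,6} on symbol L: members go to different blocks, giving {4} and {6}.
On input L, block {3,5} splits into {3} and {5}.
The partition is now stable with 6 blocks: {2,7} | {4} | {3} | {1} | {6} | {5}.
2 and 7 lie in the same block of the stable partition, so they are equivalent — no string distinguishes them.

Yes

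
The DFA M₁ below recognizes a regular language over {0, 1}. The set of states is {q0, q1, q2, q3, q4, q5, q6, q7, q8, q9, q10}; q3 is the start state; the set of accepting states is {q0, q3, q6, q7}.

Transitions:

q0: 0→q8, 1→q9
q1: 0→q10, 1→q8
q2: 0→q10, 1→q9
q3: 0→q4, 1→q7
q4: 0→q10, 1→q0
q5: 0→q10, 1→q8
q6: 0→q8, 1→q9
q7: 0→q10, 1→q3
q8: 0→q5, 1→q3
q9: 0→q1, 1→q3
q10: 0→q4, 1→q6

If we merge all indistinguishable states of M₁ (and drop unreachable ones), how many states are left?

5

First remove the unreachable states {q2}; 10 states remain.
P0 = {q0,q3,q6,q7} | {q1,q4,q5,q8,q9,q10}.
On input 1, block {q0,q3,q6,q7} splits into {q0,q6} and {q3,q7}.
Refine {q1,q4,q5,q8,q9,q10} on symbol 1: members go to different blocks, giving {q1,q5} and {q4,q10} and {q8,q9}.
No further refinement is possible. Final partition (5 blocks): {q0,q6} | {q1,q5} | {q3,q7} | {q4,q10} | {q8,q9}.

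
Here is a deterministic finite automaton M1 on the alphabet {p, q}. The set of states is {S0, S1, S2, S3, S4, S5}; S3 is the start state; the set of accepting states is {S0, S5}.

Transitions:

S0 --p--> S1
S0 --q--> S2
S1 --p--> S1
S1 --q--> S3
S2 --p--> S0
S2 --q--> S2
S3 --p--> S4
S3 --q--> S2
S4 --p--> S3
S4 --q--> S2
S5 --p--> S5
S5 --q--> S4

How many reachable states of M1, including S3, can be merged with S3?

2

States {S5} cannot be reached from the start state, so discard them.
Initial partition by acceptance: {S0} | {S1,S2,S3,S4}.
Split {S1,S2,S3,S4} by δ(·,p) → {S1,S3,S4} and {S2}.
Split {S1,S3,S4} by δ(·,q) → {S3,S4} and {S1}.
Stable partition: {S0} | {S3,S4} | {S2} | {S1} — 4 equivalence classes.
The equivalence class containing S3 is {S3,S4}, of size 2.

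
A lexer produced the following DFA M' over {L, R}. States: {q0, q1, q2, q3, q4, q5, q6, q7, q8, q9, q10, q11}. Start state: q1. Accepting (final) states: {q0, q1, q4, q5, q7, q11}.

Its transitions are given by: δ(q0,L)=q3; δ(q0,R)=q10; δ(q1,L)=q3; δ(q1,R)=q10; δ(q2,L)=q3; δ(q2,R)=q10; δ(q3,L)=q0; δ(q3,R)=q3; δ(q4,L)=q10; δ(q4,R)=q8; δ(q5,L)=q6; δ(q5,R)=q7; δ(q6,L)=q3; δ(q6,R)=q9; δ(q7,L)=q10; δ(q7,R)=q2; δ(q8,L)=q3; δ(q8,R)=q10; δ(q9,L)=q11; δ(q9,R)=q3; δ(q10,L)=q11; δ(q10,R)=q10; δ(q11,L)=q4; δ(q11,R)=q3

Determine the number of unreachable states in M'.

BFS from q1 reaches {q0, q1, q3, q4, q8, q10, q11}; the 5 state(s) q2, q5, q6, q7, q9 are never visited.

5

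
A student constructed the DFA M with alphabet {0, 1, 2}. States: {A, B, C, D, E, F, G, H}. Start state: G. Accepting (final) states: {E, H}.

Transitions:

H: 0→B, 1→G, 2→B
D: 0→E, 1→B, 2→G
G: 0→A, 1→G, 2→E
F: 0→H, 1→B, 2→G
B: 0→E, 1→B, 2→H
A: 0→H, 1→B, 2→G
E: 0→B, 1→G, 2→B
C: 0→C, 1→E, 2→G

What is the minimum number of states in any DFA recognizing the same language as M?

4

States {C,D,F} cannot be reached from the start state, so discard them.
P0 = {E,H} | {A,B,G}.
Split {A,B,G} by δ(·,0) → {A,B} and {G}.
Split {A,B} by δ(·,2) → {A} and {B}.
The partition is now stable with 4 blocks: {E,H} | {A} | {G} | {B}.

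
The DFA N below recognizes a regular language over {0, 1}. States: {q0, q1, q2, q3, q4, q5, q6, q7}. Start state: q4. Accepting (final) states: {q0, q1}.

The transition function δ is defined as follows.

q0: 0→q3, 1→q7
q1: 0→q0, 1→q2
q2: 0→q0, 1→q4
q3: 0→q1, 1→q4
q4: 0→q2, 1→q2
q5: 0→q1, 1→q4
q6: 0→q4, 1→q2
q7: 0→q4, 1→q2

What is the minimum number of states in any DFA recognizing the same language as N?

Reachable states from the start: {q0,q1,q2,q3,q4,q7}. Unreachable: {q5,q6} — drop them.
P0 = {q0,q1} | {q2,q3,q4,q7}.
On input 0, block {q0,q1} splits into {q0} and {q1}.
Split {q2,q3,q4,q7} by δ(·,0) → {q4,q7} and {q2} and {q3}.
On input 0, block {q4,q7} splits into {q4} and {q7}.
The partition is now stable with 6 blocks: {q0} | {q4} | {q1} | {q2} | {q3} | {q7}.

6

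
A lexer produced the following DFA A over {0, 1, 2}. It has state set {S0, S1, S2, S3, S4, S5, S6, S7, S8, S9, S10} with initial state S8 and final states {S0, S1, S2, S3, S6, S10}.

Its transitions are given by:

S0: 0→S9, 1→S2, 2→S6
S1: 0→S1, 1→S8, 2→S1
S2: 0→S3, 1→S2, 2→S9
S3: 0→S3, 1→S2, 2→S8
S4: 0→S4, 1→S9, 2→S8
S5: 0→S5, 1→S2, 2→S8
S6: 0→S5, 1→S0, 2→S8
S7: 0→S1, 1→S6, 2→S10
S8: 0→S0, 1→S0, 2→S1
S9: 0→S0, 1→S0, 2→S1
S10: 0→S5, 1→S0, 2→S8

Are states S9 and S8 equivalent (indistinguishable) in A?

Yes

First remove the unreachable states {S4,S7,S10}; 8 states remain.
P0 = {S0,S1,S2,S3,S6} | {S5,S8,S9}.
On input 0, block {S0,S1,S2,S3,S6} splits into {S1,S2,S3} and {S0,S6}.
Refine {S1,S2,S3} on symbol 1: members go to different blocks, giving {S2,S3} and {S1}.
On input 0, block {S5,S8,S9} splits into {S8,S9} and {S5}.
On input 0, block {S0,S6} splits into {S0} and {S6}.
No further refinement is possible. Final partition (6 blocks): {S2,S3} | {S8,S9} | {S0} | {S1} | {S5} | {S6}.
S9 and S8 lie in the same block of the stable partition, so they are equivalent — no string distinguishes them.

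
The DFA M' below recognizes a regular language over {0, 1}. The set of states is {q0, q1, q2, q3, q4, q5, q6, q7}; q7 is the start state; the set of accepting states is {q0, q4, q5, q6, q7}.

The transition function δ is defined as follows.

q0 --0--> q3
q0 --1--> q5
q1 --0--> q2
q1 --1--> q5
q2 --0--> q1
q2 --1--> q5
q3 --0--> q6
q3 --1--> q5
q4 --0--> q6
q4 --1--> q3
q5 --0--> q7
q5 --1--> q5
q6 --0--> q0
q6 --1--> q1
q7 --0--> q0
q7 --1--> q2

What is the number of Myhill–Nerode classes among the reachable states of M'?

5

Reachable states from the start: {q0,q1,q2,q3,q5,q6,q7}. Unreachable: {q4} — drop them.
P0 = {q0,q5,q6,q7} | {q1,q2,q3}.
Split {q0,q5,q6,q7} by δ(·,0) → {q5,q6,q7} and {q0}.
Split {q5,q6,q7} by δ(·,0) → {q6,q7} and {q5}.
Split {q1,q2,q3} by δ(·,0) → {q1,q2} and {q3}.
The partition is now stable with 5 blocks: {q6,q7} | {q1,q2} | {q0} | {q5} | {q3}.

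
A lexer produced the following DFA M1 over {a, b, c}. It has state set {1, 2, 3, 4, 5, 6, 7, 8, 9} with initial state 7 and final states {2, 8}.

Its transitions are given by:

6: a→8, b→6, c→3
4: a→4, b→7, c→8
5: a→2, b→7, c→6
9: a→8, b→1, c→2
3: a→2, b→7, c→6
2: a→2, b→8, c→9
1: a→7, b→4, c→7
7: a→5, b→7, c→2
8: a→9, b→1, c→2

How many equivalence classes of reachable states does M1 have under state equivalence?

8

All states are reachable from the start state.
Start with accepting vs non-accepting: {2,8} | {1,3,4,5,6,7,9}.
On input a, block {2,8} splits into {2} and {8}.
Split {1,3,4,5,6,7,9} by δ(·,a) → {1,4,7} and {3,5} and {6,9}.
On input a, block {1,4,7} splits into {1,4} and {7}.
Split {1,4} by δ(·,a) → {1} and {4}.
On input b, block {6,9} splits into {6} and {9}.
Stable partition: {2} | {1} | {8} | {3,5} | {6} | {7} | {4} | {9} — 8 equivalence classes.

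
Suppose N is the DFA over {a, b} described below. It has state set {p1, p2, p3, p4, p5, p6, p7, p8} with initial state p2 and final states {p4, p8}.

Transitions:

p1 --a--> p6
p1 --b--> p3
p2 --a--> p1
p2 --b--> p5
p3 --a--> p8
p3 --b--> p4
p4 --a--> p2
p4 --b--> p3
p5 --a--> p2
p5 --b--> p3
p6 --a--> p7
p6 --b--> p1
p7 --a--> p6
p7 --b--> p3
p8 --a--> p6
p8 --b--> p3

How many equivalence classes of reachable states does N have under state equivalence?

Start with accepting vs non-accepting: {p4,p8} | {p1,p2,p3,p5,p6,p7}.
On input a, block {p1,p2,p3,p5,p6,p7} splits into {p1,p2,p5,p6,p7} and {p3}.
On input b, block {p1,p2,p5,p6,p7} splits into {p1,p5,p7} and {p2,p6}.
No further refinement is possible. Final partition (4 blocks): {p4,p8} | {p1,p5,p7} | {p3} | {p2,p6}.

4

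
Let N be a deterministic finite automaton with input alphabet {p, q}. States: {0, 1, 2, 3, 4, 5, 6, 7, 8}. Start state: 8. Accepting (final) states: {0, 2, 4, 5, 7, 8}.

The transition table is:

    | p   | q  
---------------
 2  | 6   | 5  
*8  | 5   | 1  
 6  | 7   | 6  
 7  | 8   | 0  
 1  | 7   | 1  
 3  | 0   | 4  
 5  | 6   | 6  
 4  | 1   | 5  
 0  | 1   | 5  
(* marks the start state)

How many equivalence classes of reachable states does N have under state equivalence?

Reachable states from the start: {0,1,5,6,7,8}. Unreachable: {2,3,4} — drop them.
P0 = {0,5,7,8} | {1,6}.
Split {0,5,7,8} by δ(·,p) → {0,5} and {7,8}.
Split {0,5} by δ(·,q) → {0} and {5}.
Split {7,8} by δ(·,p) → {7} and {8}.
Stable partition: {0} | {1,6} | {7} | {5} | {8} — 5 equivalence classes.

5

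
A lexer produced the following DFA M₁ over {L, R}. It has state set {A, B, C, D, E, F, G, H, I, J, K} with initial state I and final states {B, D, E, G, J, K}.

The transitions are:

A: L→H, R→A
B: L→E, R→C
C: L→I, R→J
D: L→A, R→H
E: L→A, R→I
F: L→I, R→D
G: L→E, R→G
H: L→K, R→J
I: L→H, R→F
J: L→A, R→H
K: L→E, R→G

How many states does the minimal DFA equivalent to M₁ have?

7

States {B,C} cannot be reached from the start state, so discard them.
Initial partition by acceptance: {D,E,G,J,K} | {A,F,H,I}.
Refine {D,E,G,J,K} on symbol L: members go to different blocks, giving {D,E,J} and {G,K}.
Split {A,F,H,I} by δ(·,L) → {A,F,I} and {H}.
On input R, block {D,E,J} splits into {D,J} and {E}.
Split {A,F,I} by δ(·,L) → {A,I} and {F}.
Refine {A,I} on symbol R: members go to different blocks, giving {A} and {I}.
The partition is now stable with 7 blocks: {D,J} | {A} | {G,K} | {H} | {E} | {F} | {I}.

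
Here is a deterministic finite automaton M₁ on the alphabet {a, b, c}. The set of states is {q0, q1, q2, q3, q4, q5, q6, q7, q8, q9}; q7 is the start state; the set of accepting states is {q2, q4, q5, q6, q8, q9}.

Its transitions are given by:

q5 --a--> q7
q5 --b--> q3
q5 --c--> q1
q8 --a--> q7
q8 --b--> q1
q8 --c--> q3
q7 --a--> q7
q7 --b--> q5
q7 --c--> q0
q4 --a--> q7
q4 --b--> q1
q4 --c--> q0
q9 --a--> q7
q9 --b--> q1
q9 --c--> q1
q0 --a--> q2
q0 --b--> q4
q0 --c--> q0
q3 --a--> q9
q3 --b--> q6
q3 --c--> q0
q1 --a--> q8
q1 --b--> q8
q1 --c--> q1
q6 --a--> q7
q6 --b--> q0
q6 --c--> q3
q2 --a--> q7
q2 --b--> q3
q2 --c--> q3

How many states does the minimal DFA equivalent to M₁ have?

All states are reachable from the start state.
P0 = {q2,q4,q5,q6,q8,q9} | {q0,q1,q3,q7}.
Refine {q0,q1,q3,q7} on symbol a: members go to different blocks, giving {q0,q1,q3} and {q7}.
No further refinement is possible. Final partition (3 blocks): {q2,q4,q5,q6,q8,q9} | {q0,q1,q3} | {q7}.

3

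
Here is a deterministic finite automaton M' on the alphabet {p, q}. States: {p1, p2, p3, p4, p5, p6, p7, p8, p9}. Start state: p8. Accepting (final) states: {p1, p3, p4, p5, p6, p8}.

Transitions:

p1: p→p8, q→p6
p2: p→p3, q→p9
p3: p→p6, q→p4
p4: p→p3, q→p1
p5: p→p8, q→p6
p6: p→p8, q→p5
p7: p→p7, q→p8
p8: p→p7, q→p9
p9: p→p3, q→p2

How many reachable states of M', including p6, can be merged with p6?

Every state is reachable, so we keep all 9.
P0 = {p1,p3,p4,p5,p6,p8} | {p2,p7,p9}.
On input p, block {p1,p3,p4,p5,p6,p8} splits into {p1,p3,p4,p5,p6} and {p8}.
Refine {p1,p3,p4,p5,p6} on symbol p: members go to different blocks, giving {p1,p5,p6} and {p3,p4}.
Split {p2,p7,p9} by δ(·,p) → {p2,p9} and {p7}.
On input p, block {p3,p4} splits into {p3} and {p4}.
No further refinement is possible. Final partition (6 blocks): {p1,p5,p6} | {p2,p9} | {p8} | {p3} | {p7} | {p4}.
State p6 belongs to the block {p1,p5,p6}, which has 3 states.

3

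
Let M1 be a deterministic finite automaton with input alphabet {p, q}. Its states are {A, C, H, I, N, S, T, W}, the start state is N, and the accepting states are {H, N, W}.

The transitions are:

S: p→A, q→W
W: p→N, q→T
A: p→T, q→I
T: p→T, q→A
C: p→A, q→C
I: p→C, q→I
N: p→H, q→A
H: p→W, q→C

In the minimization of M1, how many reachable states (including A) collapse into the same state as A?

4

First remove the unreachable states {S}; 7 states remain.
Start with accepting vs non-accepting: {H,N,W} | {A,C,I,T}.
No further refinement is possible. Final partition (2 blocks): {H,N,W} | {A,C,I,T}.
The equivalence class containing A is {A,C,I,T}, of size 4.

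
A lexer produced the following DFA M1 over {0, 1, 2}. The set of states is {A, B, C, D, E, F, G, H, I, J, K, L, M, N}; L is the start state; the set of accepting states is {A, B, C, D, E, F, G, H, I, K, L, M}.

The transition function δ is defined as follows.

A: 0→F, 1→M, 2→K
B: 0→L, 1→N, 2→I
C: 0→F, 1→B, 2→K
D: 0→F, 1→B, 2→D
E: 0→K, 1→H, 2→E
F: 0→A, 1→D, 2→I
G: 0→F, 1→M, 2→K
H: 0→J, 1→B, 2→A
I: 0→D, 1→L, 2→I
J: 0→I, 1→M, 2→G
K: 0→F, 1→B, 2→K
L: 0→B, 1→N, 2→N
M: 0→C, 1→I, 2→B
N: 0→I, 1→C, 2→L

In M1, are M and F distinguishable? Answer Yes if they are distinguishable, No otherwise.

Yes

States {E,G,H,J} cannot be reached from the start state, so discard them.
Start with accepting vs non-accepting: {A,B,C,D,F,I,K,L,M} | {N}.
On input 1, block {A,B,C,D,F,I,K,L,M} splits into {A,C,D,F,I,K,M} and {B,L}.
On input 1, block {A,C,D,F,I,K,M} splits into {C,D,I,K} and {A,F,M}.
On input 0, block {C,D,I,K} splits into {C,D,K} and {I}.
Refine {B,L} on symbol 2: members go to different blocks, giving {B} and {L}.
Refine {A,F,M} on symbol 0: members go to different blocks, giving {A,F} and {M}.
Refine {A,F} on symbol 1: members go to different blocks, giving {A} and {F}.
No further refinement is possible. Final partition (8 blocks): {C,D,K} | {N} | {B} | {A} | {I} | {L} | {M} | {F}.
M and F end up in different blocks, so they are distinguishable. For instance, the string '21' is accepted from only F.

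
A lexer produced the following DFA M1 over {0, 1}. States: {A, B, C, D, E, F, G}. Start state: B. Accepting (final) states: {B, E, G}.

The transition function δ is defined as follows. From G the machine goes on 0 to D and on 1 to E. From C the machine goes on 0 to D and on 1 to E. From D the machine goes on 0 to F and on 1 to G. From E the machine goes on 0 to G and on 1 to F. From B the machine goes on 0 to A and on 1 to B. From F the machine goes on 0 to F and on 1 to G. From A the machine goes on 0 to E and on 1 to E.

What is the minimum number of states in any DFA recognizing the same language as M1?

First remove the unreachable states {C}; 6 states remain.
P0 = {B,E,G} | {A,D,F}.
Refine {B,E,G} on symbol 0: members go to different blocks, giving {B,G} and {E}.
Refine {B,G} on symbol 1: members go to different blocks, giving {B} and {G}.
Split {A,D,F} by δ(·,0) → {D,F} and {A}.
Stable partition: {B} | {D,F} | {E} | {G} | {A} — 5 equivalence classes.

5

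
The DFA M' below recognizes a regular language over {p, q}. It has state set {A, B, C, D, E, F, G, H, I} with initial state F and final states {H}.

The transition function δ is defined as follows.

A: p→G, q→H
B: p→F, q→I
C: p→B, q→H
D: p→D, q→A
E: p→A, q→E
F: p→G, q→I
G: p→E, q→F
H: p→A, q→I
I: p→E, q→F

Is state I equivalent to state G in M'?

First remove the unreachable states {B,C,D}; 6 states remain.
Initial partition by acceptance: {H} | {A,E,F,G,I}.
Refine {A,E,F,G,I} on symbol q: members go to different blocks, giving {E,F,G,I} and {A}.
On input p, block {E,F,G,I} splits into {F,G,I} and {E}.
On input p, block {F,G,I} splits into {G,I} and {F}.
No further refinement is possible. Final partition (5 blocks): {H} | {G,I} | {A} | {E} | {F}.
I and G lie in the same block of the stable partition, so they are equivalent — no string distinguishes them.

Yes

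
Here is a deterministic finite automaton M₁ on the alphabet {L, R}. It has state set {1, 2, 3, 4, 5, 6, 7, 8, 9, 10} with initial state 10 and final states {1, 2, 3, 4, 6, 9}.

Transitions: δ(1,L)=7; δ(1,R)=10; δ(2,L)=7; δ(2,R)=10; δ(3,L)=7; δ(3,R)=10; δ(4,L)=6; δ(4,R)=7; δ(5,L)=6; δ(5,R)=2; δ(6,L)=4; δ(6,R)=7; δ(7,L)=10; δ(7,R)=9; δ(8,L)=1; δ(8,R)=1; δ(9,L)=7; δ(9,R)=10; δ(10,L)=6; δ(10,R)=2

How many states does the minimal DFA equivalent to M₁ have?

4

First remove the unreachable states {1,3,5,8}; 6 states remain.
Start with accepting vs non-accepting: {2,4,6,9} | {7,10}.
Split {2,4,6,9} by δ(·,L) → {2,9} and {4,6}.
On input L, block {7,10} splits into {7} and {10}.
The partition is now stable with 4 blocks: {2,9} | {7} | {4,6} | {10}.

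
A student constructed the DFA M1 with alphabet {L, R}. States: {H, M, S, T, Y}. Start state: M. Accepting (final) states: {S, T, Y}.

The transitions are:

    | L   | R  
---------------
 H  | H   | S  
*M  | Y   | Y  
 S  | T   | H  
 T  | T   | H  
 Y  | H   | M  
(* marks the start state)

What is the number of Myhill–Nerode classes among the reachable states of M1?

4

Every state is reachable, so we keep all 5.
Initial partition by acceptance: {S,T,Y} | {H,M}.
On input L, block {S,T,Y} splits into {S,T} and {Y}.
Refine {H,M} on symbol L: members go to different blocks, giving {H} and {M}.
The partition is now stable with 4 blocks: {S,T} | {H} | {Y} | {M}.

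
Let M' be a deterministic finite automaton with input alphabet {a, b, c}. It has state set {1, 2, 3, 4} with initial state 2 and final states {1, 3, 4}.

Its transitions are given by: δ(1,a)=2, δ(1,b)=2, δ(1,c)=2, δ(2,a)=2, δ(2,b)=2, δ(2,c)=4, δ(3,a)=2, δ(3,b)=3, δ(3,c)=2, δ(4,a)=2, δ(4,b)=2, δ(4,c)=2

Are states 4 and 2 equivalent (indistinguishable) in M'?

No

States {1,3} cannot be reached from the start state, so discard them.
Start with accepting vs non-accepting: {4} | {2}.
Stable partition: {4} | {2} — 2 equivalence classes.
4 and 2 end up in different blocks, so they are distinguishable. For instance, the string 'ε' is accepted from only 4.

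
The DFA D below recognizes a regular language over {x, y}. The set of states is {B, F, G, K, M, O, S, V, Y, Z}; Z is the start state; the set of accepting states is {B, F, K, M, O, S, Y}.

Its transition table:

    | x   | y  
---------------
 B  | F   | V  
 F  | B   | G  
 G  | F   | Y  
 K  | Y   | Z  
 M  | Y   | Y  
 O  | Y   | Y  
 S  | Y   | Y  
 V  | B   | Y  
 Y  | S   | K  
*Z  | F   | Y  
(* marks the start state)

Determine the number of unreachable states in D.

No path from Z leads to M, O; the other 8 states are all reachable.

2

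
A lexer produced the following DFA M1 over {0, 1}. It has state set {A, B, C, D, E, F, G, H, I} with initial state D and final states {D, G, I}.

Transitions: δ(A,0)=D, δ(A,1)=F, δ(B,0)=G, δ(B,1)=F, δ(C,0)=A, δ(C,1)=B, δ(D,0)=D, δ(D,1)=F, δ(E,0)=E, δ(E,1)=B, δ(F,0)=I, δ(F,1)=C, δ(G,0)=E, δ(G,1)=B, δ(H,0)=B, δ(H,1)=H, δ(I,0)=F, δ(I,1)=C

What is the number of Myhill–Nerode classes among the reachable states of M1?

8

States {H} cannot be reached from the start state, so discard them.
P0 = {D,G,I} | {A,B,C,E,F}.
Refine {D,G,I} on symbol 0: members go to different blocks, giving {G,I} and {D}.
Refine {A,B,C,E,F} on symbol 0: members go to different blocks, giving {B,F} and {C,E} and {A}.
On input 0, block {G,I} splits into {G} and {I}.
On input 0, block {B,F} splits into {B} and {F}.
On input 0, block {C,E} splits into {C} and {E}.
No further refinement is possible. Final partition (8 blocks): {G} | {B} | {D} | {C} | {A} | {I} | {F} | {E}.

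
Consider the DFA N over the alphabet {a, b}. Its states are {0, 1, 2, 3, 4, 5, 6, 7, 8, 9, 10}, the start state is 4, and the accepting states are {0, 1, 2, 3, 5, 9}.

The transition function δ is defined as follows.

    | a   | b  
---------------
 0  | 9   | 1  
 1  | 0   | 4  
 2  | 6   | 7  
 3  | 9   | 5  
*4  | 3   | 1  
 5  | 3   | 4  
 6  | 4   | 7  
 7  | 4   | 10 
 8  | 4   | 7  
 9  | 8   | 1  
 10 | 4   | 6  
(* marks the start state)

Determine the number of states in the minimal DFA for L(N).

5

First remove the unreachable states {2}; 10 states remain.
P0 = {0,1,3,5,9} | {4,6,7,8,10}.
On input a, block {0,1,3,5,9} splits into {0,1,3,5} and {9}.
Split {0,1,3,5} by δ(·,a) → {0,3} and {1,5}.
On input a, block {4,6,7,8,10} splits into {6,7,8,10} and {4}.
The partition is now stable with 5 blocks: {0,3} | {6,7,8,10} | {9} | {1,5} | {4}.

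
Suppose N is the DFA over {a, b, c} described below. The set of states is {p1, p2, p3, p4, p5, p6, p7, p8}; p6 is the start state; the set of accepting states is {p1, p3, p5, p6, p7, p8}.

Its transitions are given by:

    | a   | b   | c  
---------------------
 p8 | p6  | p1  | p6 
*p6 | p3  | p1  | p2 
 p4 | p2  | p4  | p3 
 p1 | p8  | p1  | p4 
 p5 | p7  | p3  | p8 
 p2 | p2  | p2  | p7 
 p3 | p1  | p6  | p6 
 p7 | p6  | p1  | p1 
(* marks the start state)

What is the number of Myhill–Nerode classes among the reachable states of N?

3

First remove the unreachable states {p5}; 7 states remain.
P0 = {p1,p3,p6,p7,p8} | {p2,p4}.
Split {p1,p3,p6,p7,p8} by δ(·,c) → {p3,p7,p8} and {p1,p6}.
The partition is now stable with 3 blocks: {p3,p7,p8} | {p2,p4} | {p1,p6}.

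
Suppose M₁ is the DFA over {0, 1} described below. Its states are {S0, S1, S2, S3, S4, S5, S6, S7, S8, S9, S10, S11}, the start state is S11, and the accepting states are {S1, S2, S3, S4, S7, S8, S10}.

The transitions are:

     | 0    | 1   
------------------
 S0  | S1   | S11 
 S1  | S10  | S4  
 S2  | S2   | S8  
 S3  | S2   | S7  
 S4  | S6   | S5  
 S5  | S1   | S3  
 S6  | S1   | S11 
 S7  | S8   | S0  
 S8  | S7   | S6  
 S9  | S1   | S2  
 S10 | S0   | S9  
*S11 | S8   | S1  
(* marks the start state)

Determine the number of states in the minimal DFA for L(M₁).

7

Every state is reachable, so we keep all 12.
P0 = {S1,S2,S3,S4,S7,S8,S10} | {S0,S5,S6,S9,S11}.
On input 0, block {S1,S2,S3,S4,S7,S8,S10} splits into {S1,S2,S3,S7,S8} and {S4,S10}.
Refine {S1,S2,S3,S7,S8} on symbol 0: members go to different blocks, giving {S2,S3,S7,S8} and {S1}.
Split {S2,S3,S7,S8} by δ(·,1) → {S2,S3} and {S7,S8}.
Refine {S0,S5,S6,S9,S11} on symbol 0: members go to different blocks, giving {S0,S5,S6,S9} and {S11}.
Refine {S0,S5,S6,S9} on symbol 1: members go to different blocks, giving {S0,S6} and {S5,S9}.
Stable partition: {S2,S3} | {S0,S6} | {S4,S10} | {S1} | {S7,S8} | {S11} | {S5,S9} — 7 equivalence classes.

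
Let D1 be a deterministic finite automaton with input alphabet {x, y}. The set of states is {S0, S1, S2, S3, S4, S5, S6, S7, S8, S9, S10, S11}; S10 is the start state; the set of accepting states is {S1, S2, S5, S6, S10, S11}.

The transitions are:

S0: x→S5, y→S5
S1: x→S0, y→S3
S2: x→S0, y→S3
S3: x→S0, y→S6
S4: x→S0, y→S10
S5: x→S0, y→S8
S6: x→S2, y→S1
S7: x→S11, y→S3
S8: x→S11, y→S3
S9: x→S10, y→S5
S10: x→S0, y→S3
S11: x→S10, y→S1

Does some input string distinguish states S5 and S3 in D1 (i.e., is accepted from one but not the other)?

Reachable states from the start: {S0,S1,S2,S3,S5,S6,S8,S10,S11}. Unreachable: {S4,S7,S9} — drop them.
Initial partition by acceptance: {S1,S2,S5,S6,S10,S11} | {S0,S3,S8}.
Split {S1,S2,S5,S6,S10,S11} by δ(·,x) → {S1,S2,S5,S10} and {S6,S11}.
On input x, block {S0,S3,S8} splits into {S0} and {S3} and {S8}.
On input y, block {S1,S2,S5,S10} splits into {S1,S2,S10} and {S5}.
No further refinement is possible. Final partition (6 blocks): {S1,S2,S10} | {S0} | {S6,S11} | {S3} | {S8} | {S5}.
S5 and S3 end up in different blocks, so they are distinguishable. For instance, the string 'ε' is accepted from only S5.

Yes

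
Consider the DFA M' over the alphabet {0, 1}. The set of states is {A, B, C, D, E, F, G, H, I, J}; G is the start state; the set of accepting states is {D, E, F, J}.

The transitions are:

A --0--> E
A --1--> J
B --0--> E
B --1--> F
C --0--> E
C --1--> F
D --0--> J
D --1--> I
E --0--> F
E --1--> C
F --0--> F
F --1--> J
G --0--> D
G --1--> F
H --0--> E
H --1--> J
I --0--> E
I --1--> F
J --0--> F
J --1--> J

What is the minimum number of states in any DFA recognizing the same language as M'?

3

Reachable states from the start: {C,D,E,F,G,I,J}. Unreachable: {A,B,H} — drop them.
Start with accepting vs non-accepting: {D,E,F,J} | {C,G,I}.
Refine {D,E,F,J} on symbol 1: members go to different blocks, giving {D,E} and {F,J}.
The partition is now stable with 3 blocks: {D,E} | {C,G,I} | {F,J}.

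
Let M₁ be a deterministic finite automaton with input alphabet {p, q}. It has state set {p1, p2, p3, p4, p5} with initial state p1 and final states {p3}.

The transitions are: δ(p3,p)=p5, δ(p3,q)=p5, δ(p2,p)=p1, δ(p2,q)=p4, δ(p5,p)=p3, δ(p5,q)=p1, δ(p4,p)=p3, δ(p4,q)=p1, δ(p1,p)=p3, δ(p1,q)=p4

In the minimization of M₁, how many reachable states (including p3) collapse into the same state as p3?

1

States {p2} cannot be reached from the start state, so discard them.
Initial partition by acceptance: {p3} | {p1,p4,p5}.
The partition is now stable with 2 blocks: {p3} | {p1,p4,p5}.
State p3 belongs to the block {p3}, which has 1 states.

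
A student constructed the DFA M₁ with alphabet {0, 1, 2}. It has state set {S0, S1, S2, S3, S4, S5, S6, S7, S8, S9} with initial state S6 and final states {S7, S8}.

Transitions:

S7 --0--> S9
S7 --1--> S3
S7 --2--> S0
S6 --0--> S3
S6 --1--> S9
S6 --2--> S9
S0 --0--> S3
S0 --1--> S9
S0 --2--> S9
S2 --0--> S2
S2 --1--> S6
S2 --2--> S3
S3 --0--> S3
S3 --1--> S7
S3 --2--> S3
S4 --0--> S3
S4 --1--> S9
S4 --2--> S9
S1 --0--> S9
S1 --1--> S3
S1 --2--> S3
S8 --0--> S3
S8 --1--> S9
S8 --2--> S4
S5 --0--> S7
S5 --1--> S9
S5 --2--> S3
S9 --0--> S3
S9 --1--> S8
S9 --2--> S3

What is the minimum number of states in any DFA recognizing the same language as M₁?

3

First remove the unreachable states {S1,S2,S5}; 7 states remain.
P0 = {S7,S8} | {S0,S3,S4,S6,S9}.
On input 1, block {S0,S3,S4,S6,S9} splits into {S0,S4,S6} and {S3,S9}.
No further refinement is possible. Final partition (3 blocks): {S7,S8} | {S0,S4,S6} | {S3,S9}.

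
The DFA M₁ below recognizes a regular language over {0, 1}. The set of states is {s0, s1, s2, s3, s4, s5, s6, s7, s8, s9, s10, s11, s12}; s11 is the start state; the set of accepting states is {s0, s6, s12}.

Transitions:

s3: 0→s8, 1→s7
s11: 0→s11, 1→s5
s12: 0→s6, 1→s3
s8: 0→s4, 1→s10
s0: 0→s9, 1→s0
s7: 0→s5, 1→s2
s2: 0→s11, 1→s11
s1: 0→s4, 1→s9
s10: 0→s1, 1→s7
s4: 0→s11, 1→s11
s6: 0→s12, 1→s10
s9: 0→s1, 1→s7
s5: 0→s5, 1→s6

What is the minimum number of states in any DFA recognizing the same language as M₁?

7

Reachable states from the start: {s1,s2,s3,s4,s5,s6,s7,s8,s9,s10,s11,s12}. Unreachable: {s0} — drop them.
P0 = {s6,s12} | {s1,s2,s3,s4,s5,s7,s8,s9,s10,s11}.
Split {s1,s2,s3,s4,s5,s7,s8,s9,s10,s11} by δ(·,1) → {s1,s2,s3,s4,s7,s8,s9,s10,s11} and {s5}.
Refine {s1,s2,s3,s4,s7,s8,s9,s10,s11} on symbol 0: members go to different blocks, giving {s1,s2,s3,s4,s8,s9,s10,s11} and {s7}.
Refine {s1,s2,s3,s4,s8,s9,s10,s11} on symbol 1: members go to different blocks, giving {s1,s2,s4,s8} and {s3,s9,s10} and {s11}.
Refine {s1,s2,s4,s8} on symbol 0: members go to different blocks, giving {s1,s8} and {s2,s4}.
Stable partition: {s6,s12} | {s1,s8} | {s5} | {s7} | {s3,s9,s10} | {s11} | {s2,s4} — 7 equivalence classes.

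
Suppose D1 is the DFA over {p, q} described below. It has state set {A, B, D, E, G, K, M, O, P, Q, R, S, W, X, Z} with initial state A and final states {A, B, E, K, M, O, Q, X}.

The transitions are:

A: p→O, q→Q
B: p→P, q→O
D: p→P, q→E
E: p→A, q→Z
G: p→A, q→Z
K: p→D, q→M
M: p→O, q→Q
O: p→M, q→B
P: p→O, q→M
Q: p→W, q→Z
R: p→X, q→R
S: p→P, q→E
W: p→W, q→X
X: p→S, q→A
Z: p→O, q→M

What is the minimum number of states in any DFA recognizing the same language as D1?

9

First remove the unreachable states {D,G,K,R}; 11 states remain.
P0 = {A,B,E,M,O,Q,X} | {P,S,W,Z}.
Refine {A,B,E,M,O,Q,X} on symbol p: members go to different blocks, giving {A,E,M,O} and {B,Q,X}.
On input q, block {A,E,M,O} splits into {A,M,O} and {E}.
Split {P,S,W,Z} by δ(·,p) → {S,W} and {P,Z}.
On input p, block {S,W} splits into {W} and {S}.
Refine {B,Q,X} on symbol p: members go to different blocks, giving {X} and {B} and {Q}.
Refine {A,M,O} on symbol q: members go to different blocks, giving {A,M} and {O}.
Stable partition: {A,M} | {W} | {X} | {E} | {P,Z} | {S} | {B} | {Q} | {O} — 9 equivalence classes.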